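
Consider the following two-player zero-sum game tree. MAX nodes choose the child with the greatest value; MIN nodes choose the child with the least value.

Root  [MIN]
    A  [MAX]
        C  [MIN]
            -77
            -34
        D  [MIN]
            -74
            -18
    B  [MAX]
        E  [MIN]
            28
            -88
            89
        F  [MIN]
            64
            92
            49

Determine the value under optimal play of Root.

C (MIN): min(-77, -34) = -77
D (MIN): min(-74, -18) = -74
A (MAX): max(-77, -74) = -74
E (MIN): min(28, -88, 89) = -88
F (MIN): min(64, 92, 49) = 49
B (MAX): max(-88, 49) = 49
Root (MIN): min(-74, 49) = -74

-74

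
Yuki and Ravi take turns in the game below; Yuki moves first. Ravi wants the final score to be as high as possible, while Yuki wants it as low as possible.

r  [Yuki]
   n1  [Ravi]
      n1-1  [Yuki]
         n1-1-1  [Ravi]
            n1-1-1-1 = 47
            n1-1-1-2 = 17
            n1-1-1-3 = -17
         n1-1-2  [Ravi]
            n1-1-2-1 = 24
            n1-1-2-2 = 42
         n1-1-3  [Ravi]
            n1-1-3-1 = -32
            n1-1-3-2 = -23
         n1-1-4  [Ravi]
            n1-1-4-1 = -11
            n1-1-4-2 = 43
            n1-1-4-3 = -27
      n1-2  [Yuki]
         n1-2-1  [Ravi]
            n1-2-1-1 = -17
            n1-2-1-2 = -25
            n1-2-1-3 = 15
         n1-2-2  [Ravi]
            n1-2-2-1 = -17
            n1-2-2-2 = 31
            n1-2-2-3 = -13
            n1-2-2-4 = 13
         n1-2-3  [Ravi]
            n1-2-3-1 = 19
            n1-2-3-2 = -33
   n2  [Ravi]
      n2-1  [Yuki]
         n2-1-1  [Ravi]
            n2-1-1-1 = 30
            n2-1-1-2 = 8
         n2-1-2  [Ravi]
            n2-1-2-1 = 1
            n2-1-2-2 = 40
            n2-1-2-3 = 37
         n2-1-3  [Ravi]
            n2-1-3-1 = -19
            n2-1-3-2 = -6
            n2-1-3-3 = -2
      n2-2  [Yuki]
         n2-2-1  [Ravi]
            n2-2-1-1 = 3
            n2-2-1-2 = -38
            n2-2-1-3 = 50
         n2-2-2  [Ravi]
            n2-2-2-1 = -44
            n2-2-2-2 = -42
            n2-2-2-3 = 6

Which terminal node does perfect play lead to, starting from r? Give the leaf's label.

n2-2-2-3

n1-1-1 (Ravi): max(47, 17, -17) = 47
n1-1-2 (Ravi): max(24, 42) = 42
n1-1-3 (Ravi): max(-32, -23) = -23
n1-1-4 (Ravi): max(-11, 43, -27) = 43
n1-1 (Yuki): min(47, 42, -23, 43) = -23
n1-2-1 (Ravi): max(-17, -25, 15) = 15
n1-2-2 (Ravi): max(-17, 31, -13, 13) = 31
n1-2-3 (Ravi): max(19, -33) = 19
n1-2 (Yuki): min(15, 31, 19) = 15
n1 (Ravi): max(-23, 15) = 15
n2-1-1 (Ravi): max(30, 8) = 30
n2-1-2 (Ravi): max(1, 40, 37) = 40
n2-1-3 (Ravi): max(-19, -6, -2) = -2
n2-1 (Yuki): min(30, 40, -2) = -2
n2-2-1 (Ravi): max(3, -38, 50) = 50
n2-2-2 (Ravi): max(-44, -42, 6) = 6
n2-2 (Yuki): min(50, 6) = 6
n2 (Ravi): max(-2, 6) = 6
r (Yuki): min(15, 6) = 6
At r, Yuki picks n2 (lowest: 6).
At n2, Ravi picks n2-2 (highest: 6).
At n2-2, Yuki picks n2-2-2 (lowest: 6).
At n2-2-2, Ravi picks n2-2-2-3 (highest: 6).
Terminal value 6.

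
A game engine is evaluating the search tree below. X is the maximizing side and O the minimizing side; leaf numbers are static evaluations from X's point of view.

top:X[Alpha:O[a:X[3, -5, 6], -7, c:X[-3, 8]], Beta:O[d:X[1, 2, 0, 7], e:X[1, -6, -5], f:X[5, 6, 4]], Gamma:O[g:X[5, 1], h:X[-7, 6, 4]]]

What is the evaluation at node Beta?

1

d (X): max(1, 2, 0, 7) = 7
e (X): max(1, -6, -5) = 1
f (X): max(5, 6, 4) = 6
Beta (O): min(7, 1, 6) = 1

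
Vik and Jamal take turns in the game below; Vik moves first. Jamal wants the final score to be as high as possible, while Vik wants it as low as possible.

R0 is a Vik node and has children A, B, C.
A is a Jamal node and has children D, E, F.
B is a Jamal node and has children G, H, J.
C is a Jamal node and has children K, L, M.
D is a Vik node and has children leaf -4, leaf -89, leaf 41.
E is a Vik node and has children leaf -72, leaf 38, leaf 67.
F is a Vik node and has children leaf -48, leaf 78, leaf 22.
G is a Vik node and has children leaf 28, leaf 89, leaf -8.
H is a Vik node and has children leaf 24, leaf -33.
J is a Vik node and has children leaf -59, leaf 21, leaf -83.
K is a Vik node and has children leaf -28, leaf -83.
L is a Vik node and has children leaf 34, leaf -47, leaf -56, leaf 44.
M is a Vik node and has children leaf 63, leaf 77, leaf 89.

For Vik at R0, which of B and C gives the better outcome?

G (Vik): min(28, 89, -8) = -8
H (Vik): min(24, -33) = -33
J (Vik): min(-59, 21, -83) = -83
B (Jamal): max(-8, -33, -83) = -8
K (Vik): min(-28, -83) = -83
L (Vik): min(34, -47, -56, 44) = -56
M (Vik): min(63, 77, 89) = 63
C (Jamal): max(-83, -56, 63) = 63
Vik prefers the lower value; B=-8, C=63. B is better since -8 < 63.

B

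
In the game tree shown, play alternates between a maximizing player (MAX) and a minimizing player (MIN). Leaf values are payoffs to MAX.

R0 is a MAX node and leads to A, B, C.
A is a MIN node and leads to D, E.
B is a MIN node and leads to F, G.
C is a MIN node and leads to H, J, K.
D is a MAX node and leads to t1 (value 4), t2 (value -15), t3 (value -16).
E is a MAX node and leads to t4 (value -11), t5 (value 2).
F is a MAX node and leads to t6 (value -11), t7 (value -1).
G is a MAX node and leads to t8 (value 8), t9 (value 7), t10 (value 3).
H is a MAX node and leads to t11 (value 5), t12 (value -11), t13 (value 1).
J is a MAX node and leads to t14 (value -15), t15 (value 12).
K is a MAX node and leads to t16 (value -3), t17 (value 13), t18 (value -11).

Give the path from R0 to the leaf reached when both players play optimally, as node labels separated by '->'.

R0 -> C -> H -> t11

D (MAX): max(4, -15, -16) = 4
E (MAX): max(-11, 2) = 2
A (MIN): min(4, 2) = 2
F (MAX): max(-11, -1) = -1
G (MAX): max(8, 7, 3) = 8
B (MIN): min(-1, 8) = -1
H (MAX): max(5, -11, 1) = 5
J (MAX): max(-15, 12) = 12
K (MAX): max(-3, 13, -11) = 13
C (MIN): min(5, 12, 13) = 5
R0 (MAX): max(2, -1, 5) = 5
At R0, MAX picks C (highest: 5).
At C, MIN picks H (lowest: 5).
At H, MAX picks t11 (highest: 5).
Terminal value 5.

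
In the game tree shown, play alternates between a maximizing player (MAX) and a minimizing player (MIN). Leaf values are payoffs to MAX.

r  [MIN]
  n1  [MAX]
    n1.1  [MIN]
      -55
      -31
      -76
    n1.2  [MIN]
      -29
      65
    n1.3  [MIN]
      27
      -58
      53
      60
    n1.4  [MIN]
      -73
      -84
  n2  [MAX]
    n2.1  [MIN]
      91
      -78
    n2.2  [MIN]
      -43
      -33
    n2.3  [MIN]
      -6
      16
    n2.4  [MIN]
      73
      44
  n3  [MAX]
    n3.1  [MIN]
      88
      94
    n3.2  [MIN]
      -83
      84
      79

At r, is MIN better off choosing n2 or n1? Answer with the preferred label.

n1

n2.1 (MIN): min(91, -78) = -78
n2.2 (MIN): min(-43, -33) = -43
n2.3 (MIN): min(-6, 16) = -6
n2.4 (MIN): min(73, 44) = 44
n2 (MAX): max(-78, -43, -6, 44) = 44
n1.1 (MIN): min(-55, -31, -76) = -76
n1.2 (MIN): min(-29, 65) = -29
n1.3 (MIN): min(27, -58, 53, 60) = -58
n1.4 (MIN): min(-73, -84) = -84
n1 (MAX): max(-76, -29, -58, -84) = -29
MIN prefers the lower value; n2=44, n1=-29. n1 is better since -29 < 44.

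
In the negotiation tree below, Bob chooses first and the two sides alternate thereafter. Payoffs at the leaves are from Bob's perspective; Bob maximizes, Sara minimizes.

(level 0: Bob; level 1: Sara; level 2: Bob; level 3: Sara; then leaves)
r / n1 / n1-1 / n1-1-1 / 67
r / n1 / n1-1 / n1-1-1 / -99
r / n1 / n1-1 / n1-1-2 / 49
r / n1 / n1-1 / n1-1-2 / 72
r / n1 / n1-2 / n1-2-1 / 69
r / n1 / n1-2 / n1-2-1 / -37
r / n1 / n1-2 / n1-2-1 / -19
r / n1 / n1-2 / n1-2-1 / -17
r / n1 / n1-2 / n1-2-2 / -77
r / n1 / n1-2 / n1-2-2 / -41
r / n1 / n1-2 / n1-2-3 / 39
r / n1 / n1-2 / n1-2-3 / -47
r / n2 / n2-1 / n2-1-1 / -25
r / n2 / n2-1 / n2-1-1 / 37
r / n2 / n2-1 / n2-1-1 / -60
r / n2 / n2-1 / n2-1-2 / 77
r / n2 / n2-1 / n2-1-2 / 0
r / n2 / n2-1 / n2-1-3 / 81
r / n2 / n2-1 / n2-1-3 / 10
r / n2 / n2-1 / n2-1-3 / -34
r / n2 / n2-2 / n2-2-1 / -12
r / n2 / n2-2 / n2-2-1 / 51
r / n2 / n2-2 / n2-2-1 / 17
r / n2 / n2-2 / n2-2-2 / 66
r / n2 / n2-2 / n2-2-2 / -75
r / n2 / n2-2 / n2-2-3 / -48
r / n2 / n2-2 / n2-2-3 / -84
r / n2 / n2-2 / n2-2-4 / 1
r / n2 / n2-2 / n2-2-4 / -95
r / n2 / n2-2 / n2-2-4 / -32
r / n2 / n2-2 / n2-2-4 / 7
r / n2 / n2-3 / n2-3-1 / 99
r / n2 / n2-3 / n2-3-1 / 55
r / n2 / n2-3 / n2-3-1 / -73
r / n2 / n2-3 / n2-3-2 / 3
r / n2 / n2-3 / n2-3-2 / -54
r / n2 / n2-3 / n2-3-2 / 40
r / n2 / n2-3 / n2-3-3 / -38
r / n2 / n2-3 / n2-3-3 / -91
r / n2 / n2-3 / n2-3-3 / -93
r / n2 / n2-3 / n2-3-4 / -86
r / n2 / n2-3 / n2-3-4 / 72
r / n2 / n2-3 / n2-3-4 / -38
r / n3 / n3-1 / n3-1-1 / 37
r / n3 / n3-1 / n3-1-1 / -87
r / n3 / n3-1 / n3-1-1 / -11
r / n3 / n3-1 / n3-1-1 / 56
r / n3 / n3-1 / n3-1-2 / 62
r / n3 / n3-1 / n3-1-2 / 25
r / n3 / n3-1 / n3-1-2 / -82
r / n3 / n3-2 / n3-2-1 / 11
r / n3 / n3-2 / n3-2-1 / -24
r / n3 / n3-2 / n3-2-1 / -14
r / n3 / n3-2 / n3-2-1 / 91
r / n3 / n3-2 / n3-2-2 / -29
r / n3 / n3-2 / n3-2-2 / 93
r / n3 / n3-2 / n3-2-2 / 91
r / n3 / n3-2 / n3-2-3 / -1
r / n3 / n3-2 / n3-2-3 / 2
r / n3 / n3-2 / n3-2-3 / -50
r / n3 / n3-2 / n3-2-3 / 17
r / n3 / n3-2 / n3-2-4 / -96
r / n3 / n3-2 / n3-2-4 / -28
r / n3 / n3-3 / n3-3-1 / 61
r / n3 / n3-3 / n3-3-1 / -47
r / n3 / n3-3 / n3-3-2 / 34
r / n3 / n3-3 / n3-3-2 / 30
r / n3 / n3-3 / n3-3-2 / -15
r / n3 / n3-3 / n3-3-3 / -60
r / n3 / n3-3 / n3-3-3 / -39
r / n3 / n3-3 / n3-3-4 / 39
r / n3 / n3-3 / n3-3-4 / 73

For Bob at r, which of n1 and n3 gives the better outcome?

n1

n1-1-1 (Sara): min(67, -99) = -99
n1-1-2 (Sara): min(49, 72) = 49
n1-1 (Bob): max(-99, 49) = 49
n1-2-1 (Sara): min(69, -37, -19, -17) = -37
n1-2-2 (Sara): min(-77, -41) = -77
n1-2-3 (Sara): min(39, -47) = -47
n1-2 (Bob): max(-37, -77, -47) = -37
n1 (Sara): min(49, -37) = -37
n3-1-1 (Sara): min(37, -87, -11, 56) = -87
n3-1-2 (Sara): min(62, 25, -82) = -82
n3-1 (Bob): max(-87, -82) = -82
n3-2-1 (Sara): min(11, -24, -14, 91) = -24
n3-2-2 (Sara): min(-29, 93, 91) = -29
n3-2-3 (Sara): min(-1, 2, -50, 17) = -50
n3-2-4 (Sara): min(-96, -28) = -96
n3-2 (Bob): max(-24, -29, -50, -96) = -24
n3-3-1 (Sara): min(61, -47) = -47
n3-3-2 (Sara): min(34, 30, -15) = -15
n3-3-3 (Sara): min(-60, -39) = -60
n3-3-4 (Sara): min(39, 73) = 39
n3-3 (Bob): max(-47, -15, -60, 39) = 39
n3 (Sara): min(-82, -24, 39) = -82
Bob prefers the higher value; n1=-37, n3=-82. n1 is better since -37 > -82.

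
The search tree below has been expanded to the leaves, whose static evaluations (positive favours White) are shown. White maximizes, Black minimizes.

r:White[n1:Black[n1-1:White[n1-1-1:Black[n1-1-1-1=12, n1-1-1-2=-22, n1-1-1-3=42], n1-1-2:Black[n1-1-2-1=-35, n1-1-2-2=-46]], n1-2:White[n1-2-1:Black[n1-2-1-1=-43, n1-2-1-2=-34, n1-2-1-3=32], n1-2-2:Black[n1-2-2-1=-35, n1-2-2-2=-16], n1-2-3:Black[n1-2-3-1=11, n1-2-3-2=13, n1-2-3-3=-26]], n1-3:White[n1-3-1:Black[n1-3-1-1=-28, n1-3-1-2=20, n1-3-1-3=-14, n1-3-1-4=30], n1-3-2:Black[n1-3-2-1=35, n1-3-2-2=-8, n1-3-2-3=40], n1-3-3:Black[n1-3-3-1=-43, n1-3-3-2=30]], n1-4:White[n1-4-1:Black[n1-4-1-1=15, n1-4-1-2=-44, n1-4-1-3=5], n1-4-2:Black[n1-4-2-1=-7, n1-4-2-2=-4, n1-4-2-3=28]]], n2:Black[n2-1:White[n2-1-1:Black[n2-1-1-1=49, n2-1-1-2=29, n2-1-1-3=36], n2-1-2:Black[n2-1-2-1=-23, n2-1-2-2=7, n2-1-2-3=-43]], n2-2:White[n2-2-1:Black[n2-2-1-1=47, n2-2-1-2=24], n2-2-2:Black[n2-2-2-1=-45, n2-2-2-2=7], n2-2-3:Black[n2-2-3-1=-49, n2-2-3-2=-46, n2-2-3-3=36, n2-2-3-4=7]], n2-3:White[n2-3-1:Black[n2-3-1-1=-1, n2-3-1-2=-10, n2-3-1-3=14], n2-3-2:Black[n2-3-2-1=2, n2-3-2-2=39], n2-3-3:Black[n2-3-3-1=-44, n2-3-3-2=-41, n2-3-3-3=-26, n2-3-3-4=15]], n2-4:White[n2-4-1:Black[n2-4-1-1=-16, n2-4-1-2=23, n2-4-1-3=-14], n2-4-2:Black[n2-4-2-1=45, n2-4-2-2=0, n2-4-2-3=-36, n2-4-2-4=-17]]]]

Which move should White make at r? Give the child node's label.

n1-1-1 (Black): min(12, -22, 42) = -22
n1-1-2 (Black): min(-35, -46) = -46
n1-1 (White): max(-22, -46) = -22
n1-2-1 (Black): min(-43, -34, 32) = -43
n1-2-2 (Black): min(-35, -16) = -35
n1-2-3 (Black): min(11, 13, -26) = -26
n1-2 (White): max(-43, -35, -26) = -26
n1-3-1 (Black): min(-28, 20, -14, 30) = -28
n1-3-2 (Black): min(35, -8, 40) = -8
n1-3-3 (Black): min(-43, 30) = -43
n1-3 (White): max(-28, -8, -43) = -8
n1-4-1 (Black): min(15, -44, 5) = -44
n1-4-2 (Black): min(-7, -4, 28) = -7
n1-4 (White): max(-44, -7) = -7
n1 (Black): min(-22, -26, -8, -7) = -26
n2-1-1 (Black): min(49, 29, 36) = 29
n2-1-2 (Black): min(-23, 7, -43) = -43
n2-1 (White): max(29, -43) = 29
n2-2-1 (Black): min(47, 24) = 24
n2-2-2 (Black): min(-45, 7) = -45
n2-2-3 (Black): min(-49, -46, 36, 7) = -49
n2-2 (White): max(24, -45, -49) = 24
n2-3-1 (Black): min(-1, -10, 14) = -10
n2-3-2 (Black): min(2, 39) = 2
n2-3-3 (Black): min(-44, -41, -26, 15) = -44
n2-3 (White): max(-10, 2, -44) = 2
n2-4-1 (Black): min(-16, 23, -14) = -16
n2-4-2 (Black): min(45, 0, -36, -17) = -36
n2-4 (White): max(-16, -36) = -16
n2 (Black): min(29, 24, 2, -16) = -16
r (White): max(-26, -16) = -16
White at r wants the highest of {n1=-26, n2=-16}, so chooses n2.

n2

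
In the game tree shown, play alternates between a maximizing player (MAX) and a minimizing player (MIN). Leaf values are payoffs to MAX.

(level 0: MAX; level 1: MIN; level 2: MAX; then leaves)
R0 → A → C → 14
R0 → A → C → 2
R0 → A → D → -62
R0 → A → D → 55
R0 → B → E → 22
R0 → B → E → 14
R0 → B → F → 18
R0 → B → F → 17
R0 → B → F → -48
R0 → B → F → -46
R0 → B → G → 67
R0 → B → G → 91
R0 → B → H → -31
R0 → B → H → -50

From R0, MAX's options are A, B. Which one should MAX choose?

C (MAX): max(14, 2) = 14
D (MAX): max(-62, 55) = 55
A (MIN): min(14, 55) = 14
E (MAX): max(22, 14) = 22
F (MAX): max(18, 17, -48, -46) = 18
G (MAX): max(67, 91) = 91
H (MAX): max(-31, -50) = -31
B (MIN): min(22, 18, 91, -31) = -31
R0 (MAX): max(14, -31) = 14
MAX at R0 wants the highest of {A=14, B=-31}, so chooses A.

A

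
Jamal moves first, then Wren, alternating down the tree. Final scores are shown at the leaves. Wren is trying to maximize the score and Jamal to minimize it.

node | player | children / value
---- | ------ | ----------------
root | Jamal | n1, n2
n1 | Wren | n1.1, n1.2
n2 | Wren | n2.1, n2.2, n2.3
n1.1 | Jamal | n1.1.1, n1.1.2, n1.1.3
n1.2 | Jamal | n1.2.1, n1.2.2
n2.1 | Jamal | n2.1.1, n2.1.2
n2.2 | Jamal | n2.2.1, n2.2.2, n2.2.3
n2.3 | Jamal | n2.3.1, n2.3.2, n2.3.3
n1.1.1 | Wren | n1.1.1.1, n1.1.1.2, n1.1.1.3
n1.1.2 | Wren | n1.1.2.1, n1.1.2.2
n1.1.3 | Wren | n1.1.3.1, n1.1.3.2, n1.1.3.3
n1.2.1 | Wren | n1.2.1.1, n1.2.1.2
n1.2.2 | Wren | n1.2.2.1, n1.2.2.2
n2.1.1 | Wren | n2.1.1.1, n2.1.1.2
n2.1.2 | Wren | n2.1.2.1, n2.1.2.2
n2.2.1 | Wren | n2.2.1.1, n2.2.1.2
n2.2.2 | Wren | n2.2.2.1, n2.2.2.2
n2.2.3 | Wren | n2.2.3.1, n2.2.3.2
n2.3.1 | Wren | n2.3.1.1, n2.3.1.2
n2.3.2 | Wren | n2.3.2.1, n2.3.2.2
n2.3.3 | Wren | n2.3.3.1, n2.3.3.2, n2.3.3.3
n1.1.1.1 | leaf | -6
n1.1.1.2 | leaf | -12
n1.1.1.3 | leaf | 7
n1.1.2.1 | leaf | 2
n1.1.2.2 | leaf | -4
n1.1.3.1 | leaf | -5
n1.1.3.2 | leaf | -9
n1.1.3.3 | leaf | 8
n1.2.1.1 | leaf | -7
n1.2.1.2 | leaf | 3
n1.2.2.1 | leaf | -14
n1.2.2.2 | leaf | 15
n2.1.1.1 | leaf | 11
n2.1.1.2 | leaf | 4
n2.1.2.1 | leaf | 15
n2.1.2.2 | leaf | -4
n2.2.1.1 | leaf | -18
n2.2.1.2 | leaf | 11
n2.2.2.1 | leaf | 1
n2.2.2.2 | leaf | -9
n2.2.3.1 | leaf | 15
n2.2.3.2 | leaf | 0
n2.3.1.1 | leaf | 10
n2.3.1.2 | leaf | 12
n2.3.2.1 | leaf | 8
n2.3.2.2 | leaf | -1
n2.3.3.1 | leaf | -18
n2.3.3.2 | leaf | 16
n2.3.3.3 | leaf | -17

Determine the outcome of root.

3

n1.1.1 (Wren): max(-6, -12, 7) = 7
n1.1.2 (Wren): max(2, -4) = 2
n1.1.3 (Wren): max(-5, -9, 8) = 8
n1.1 (Jamal): min(7, 2, 8) = 2
n1.2.1 (Wren): max(-7, 3) = 3
n1.2.2 (Wren): max(-14, 15) = 15
n1.2 (Jamal): min(3, 15) = 3
n1 (Wren): max(2, 3) = 3
n2.1.1 (Wren): max(11, 4) = 11
n2.1.2 (Wren): max(15, -4) = 15
n2.1 (Jamal): min(11, 15) = 11
n2.2.1 (Wren): max(-18, 11) = 11
n2.2.2 (Wren): max(1, -9) = 1
n2.2.3 (Wren): max(15, 0) = 15
n2.2 (Jamal): min(11, 1, 15) = 1
n2.3.1 (Wren): max(10, 12) = 12
n2.3.2 (Wren): max(8, -1) = 8
n2.3.3 (Wren): max(-18, 16, -17) = 16
n2.3 (Jamal): min(12, 8, 16) = 8
n2 (Wren): max(11, 1, 8) = 11
root (Jamal): min(3, 11) = 3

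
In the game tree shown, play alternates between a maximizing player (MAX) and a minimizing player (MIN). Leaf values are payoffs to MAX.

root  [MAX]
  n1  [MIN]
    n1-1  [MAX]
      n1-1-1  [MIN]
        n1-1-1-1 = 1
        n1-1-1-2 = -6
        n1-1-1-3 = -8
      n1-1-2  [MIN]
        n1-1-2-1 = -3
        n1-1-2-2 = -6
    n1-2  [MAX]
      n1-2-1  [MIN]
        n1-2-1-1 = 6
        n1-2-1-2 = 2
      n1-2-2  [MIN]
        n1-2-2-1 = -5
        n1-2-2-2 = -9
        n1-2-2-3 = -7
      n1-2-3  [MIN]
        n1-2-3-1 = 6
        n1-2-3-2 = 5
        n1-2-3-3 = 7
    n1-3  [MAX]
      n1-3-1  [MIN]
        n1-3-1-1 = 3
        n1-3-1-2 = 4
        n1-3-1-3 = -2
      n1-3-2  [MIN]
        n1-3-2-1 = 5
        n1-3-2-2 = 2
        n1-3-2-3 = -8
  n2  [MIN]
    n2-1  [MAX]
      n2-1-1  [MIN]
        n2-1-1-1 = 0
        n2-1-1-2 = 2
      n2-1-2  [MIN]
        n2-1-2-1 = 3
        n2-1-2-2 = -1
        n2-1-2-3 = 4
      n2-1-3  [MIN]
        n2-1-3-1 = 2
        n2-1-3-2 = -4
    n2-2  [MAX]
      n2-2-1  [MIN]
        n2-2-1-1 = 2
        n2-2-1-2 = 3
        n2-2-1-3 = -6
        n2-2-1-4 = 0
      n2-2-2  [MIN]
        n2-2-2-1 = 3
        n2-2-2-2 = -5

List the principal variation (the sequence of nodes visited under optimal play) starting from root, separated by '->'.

root -> n2 -> n2-2 -> n2-2-2 -> n2-2-2-2

n1-1-1 (MIN): min(1, -6, -8) = -8
n1-1-2 (MIN): min(-3, -6) = -6
n1-1 (MAX): max(-8, -6) = -6
n1-2-1 (MIN): min(6, 2) = 2
n1-2-2 (MIN): min(-5, -9, -7) = -9
n1-2-3 (MIN): min(6, 5, 7) = 5
n1-2 (MAX): max(2, -9, 5) = 5
n1-3-1 (MIN): min(3, 4, -2) = -2
n1-3-2 (MIN): min(5, 2, -8) = -8
n1-3 (MAX): max(-2, -8) = -2
n1 (MIN): min(-6, 5, -2) = -6
n2-1-1 (MIN): min(0, 2) = 0
n2-1-2 (MIN): min(3, -1, 4) = -1
n2-1-3 (MIN): min(2, -4) = -4
n2-1 (MAX): max(0, -1, -4) = 0
n2-2-1 (MIN): min(2, 3, -6, 0) = -6
n2-2-2 (MIN): min(3, -5) = -5
n2-2 (MAX): max(-6, -5) = -5
n2 (MIN): min(0, -5) = -5
root (MAX): max(-6, -5) = -5
At root, MAX picks n2 (highest: -5).
At n2, MIN picks n2-2 (lowest: -5).
At n2-2, MAX picks n2-2-2 (highest: -5).
At n2-2-2, MIN picks n2-2-2-2 (lowest: -5).
Terminal value -5.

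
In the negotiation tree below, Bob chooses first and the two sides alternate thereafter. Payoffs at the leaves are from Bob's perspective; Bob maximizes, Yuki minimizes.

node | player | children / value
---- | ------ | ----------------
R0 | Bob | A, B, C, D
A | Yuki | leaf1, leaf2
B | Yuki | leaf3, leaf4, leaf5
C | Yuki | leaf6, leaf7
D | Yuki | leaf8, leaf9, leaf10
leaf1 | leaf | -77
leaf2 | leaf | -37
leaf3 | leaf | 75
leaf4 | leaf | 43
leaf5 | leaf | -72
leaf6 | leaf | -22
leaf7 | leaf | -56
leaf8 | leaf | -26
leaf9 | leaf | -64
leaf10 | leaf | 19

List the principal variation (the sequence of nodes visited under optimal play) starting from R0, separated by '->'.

R0 -> C -> leaf7

A (Yuki): min(-77, -37) = -77
B (Yuki): min(75, 43, -72) = -72
C (Yuki): min(-22, -56) = -56
D (Yuki): min(-26, -64, 19) = -64
R0 (Bob): max(-77, -72, -56, -64) = -56
At R0, Bob picks C (highest: -56).
At C, Yuki picks leaf7 (lowest: -56).
Terminal value -56.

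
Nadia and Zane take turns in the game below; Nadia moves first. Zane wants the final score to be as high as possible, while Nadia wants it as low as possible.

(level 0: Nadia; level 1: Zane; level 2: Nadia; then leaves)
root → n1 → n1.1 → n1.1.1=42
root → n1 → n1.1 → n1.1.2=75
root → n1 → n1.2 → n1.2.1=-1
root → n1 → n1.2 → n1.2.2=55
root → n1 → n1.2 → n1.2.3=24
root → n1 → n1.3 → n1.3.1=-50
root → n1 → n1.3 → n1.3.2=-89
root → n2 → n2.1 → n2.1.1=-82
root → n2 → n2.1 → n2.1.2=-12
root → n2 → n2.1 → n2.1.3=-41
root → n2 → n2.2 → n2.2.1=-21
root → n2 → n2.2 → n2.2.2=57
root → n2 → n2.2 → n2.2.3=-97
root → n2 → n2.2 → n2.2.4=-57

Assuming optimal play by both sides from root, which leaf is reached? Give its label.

n2.1.1

n1.1 (Nadia): min(42, 75) = 42
n1.2 (Nadia): min(-1, 55, 24) = -1
n1.3 (Nadia): min(-50, -89) = -89
n1 (Zane): max(42, -1, -89) = 42
n2.1 (Nadia): min(-82, -12, -41) = -82
n2.2 (Nadia): min(-21, 57, -97, -57) = -97
n2 (Zane): max(-82, -97) = -82
root (Nadia): min(42, -82) = -82
At root, Nadia picks n2 (lowest: -82).
At n2, Zane picks n2.1 (highest: -82).
At n2.1, Nadia picks n2.1.1 (lowest: -82).
Terminal value -82.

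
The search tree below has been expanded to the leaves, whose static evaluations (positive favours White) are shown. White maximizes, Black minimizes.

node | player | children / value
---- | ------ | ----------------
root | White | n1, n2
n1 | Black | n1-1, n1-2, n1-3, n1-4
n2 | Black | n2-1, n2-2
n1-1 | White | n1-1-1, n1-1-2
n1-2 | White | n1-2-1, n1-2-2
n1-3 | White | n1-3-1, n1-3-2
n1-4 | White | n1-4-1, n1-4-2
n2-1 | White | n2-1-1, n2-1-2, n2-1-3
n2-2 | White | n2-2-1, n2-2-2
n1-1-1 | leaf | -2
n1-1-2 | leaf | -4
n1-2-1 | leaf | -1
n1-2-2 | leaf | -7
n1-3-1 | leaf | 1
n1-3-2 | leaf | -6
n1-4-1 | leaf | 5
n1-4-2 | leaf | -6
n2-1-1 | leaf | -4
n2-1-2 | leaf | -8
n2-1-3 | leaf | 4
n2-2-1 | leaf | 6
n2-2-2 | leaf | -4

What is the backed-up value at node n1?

-2

n1-1 (White): max(-2, -4) = -2
n1-2 (White): max(-1, -7) = -1
n1-3 (White): max(1, -6) = 1
n1-4 (White): max(5, -6) = 5
n1 (Black): min(-2, -1, 1, 5) = -2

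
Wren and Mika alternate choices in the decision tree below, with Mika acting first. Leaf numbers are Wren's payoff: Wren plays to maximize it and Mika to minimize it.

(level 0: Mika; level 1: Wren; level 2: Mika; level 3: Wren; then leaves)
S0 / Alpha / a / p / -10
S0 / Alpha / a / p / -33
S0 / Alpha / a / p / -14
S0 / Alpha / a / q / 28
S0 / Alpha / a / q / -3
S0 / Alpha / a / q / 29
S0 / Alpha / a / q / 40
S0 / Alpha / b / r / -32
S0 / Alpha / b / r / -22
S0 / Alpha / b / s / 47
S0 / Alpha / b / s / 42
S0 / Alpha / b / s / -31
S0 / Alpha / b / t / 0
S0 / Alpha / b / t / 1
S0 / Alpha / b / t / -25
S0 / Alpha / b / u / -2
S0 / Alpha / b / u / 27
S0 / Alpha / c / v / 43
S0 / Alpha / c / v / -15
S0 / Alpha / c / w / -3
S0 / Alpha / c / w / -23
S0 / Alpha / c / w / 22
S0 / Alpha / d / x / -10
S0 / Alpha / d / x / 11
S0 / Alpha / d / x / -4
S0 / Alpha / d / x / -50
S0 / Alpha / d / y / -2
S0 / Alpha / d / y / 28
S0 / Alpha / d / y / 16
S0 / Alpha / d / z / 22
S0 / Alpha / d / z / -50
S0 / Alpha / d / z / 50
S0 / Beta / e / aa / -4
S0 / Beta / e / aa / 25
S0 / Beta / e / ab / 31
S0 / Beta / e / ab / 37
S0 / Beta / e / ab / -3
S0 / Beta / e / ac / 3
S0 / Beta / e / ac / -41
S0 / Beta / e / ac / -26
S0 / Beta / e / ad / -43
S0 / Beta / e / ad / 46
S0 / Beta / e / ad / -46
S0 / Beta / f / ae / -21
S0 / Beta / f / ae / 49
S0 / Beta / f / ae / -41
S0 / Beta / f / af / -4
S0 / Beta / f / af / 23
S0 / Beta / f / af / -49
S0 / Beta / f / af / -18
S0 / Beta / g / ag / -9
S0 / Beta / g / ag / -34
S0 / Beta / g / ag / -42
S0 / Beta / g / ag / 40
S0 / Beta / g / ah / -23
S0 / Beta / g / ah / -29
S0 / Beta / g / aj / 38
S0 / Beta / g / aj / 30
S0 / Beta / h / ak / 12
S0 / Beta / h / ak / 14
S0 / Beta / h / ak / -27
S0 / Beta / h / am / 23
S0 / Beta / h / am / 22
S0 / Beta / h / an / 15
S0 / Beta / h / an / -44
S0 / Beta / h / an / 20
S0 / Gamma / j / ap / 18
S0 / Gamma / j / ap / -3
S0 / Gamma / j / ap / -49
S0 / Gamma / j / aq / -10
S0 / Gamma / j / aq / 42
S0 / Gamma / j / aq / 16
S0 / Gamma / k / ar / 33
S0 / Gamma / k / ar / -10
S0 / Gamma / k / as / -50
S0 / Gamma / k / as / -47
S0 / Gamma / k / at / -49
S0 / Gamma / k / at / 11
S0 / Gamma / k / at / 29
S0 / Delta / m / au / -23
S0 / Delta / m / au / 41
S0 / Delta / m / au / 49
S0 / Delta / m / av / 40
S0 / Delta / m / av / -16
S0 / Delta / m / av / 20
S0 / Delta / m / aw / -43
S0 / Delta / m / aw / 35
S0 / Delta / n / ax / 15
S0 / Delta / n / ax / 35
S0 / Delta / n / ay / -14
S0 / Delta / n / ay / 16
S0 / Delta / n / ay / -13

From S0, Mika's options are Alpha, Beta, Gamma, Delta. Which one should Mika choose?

p (Wren): max(-10, -33, -14) = -10
q (Wren): max(28, -3, 29, 40) = 40
a (Mika): min(-10, 40) = -10
r (Wren): max(-32, -22) = -22
s (Wren): max(47, 42, -31) = 47
t (Wren): max(0, 1, -25) = 1
u (Wren): max(-2, 27) = 27
b (Mika): min(-22, 47, 1, 27) = -22
v (Wren): max(43, -15) = 43
w (Wren): max(-3, -23, 22) = 22
c (Mika): min(43, 22) = 22
x (Wren): max(-10, 11, -4, -50) = 11
y (Wren): max(-2, 28, 16) = 28
z (Wren): max(22, -50, 50) = 50
d (Mika): min(11, 28, 50) = 11
Alpha (Wren): max(-10, -22, 22, 11) = 22
aa (Wren): max(-4, 25) = 25
ab (Wren): max(31, 37, -3) = 37
ac (Wren): max(3, -41, -26) = 3
ad (Wren): max(-43, 46, -46) = 46
e (Mika): min(25, 37, 3, 46) = 3
ae (Wren): max(-21, 49, -41) = 49
af (Wren): max(-4, 23, -49, -18) = 23
f (Mika): min(49, 23) = 23
ag (Wren): max(-9, -34, -42, 40) = 40
ah (Wren): max(-23, -29) = -23
aj (Wren): max(38, 30) = 38
g (Mika): min(40, -23, 38) = -23
ak (Wren): max(12, 14, -27) = 14
am (Wren): max(23, 22) = 23
an (Wren): max(15, -44, 20) = 20
h (Mika): min(14, 23, 20) = 14
Beta (Wren): max(3, 23, -23, 14) = 23
ap (Wren): max(18, -3, -49) = 18
aq (Wren): max(-10, 42, 16) = 42
j (Mika): min(18, 42) = 18
ar (Wren): max(33, -10) = 33
as (Wren): max(-50, -47) = -47
at (Wren): max(-49, 11, 29) = 29
k (Mika): min(33, -47, 29) = -47
Gamma (Wren): max(18, -47) = 18
au (Wren): max(-23, 41, 49) = 49
av (Wren): max(40, -16, 20) = 40
aw (Wren): max(-43, 35) = 35
m (Mika): min(49, 40, 35) = 35
ax (Wren): max(15, 35) = 35
ay (Wren): max(-14, 16, -13) = 16
n (Mika): min(35, 16) = 16
Delta (Wren): max(35, 16) = 35
S0 (Mika): min(22, 23, 18, 35) = 18
Mika at S0 wants the lowest of {Alpha=22, Beta=23, Gamma=18, Delta=35}, so chooses Gamma.

Gamma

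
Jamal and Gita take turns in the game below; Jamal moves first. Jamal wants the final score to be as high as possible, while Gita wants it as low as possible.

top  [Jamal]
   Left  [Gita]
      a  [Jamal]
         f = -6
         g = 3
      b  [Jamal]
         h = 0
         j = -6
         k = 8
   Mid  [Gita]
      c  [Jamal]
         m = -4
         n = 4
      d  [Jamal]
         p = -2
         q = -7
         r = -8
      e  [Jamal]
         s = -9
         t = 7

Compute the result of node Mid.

c (Jamal): max(-4, 4) = 4
d (Jamal): max(-2, -7, -8) = -2
e (Jamal): max(-9, 7) = 7
Mid (Gita): min(4, -2, 7) = -2

-2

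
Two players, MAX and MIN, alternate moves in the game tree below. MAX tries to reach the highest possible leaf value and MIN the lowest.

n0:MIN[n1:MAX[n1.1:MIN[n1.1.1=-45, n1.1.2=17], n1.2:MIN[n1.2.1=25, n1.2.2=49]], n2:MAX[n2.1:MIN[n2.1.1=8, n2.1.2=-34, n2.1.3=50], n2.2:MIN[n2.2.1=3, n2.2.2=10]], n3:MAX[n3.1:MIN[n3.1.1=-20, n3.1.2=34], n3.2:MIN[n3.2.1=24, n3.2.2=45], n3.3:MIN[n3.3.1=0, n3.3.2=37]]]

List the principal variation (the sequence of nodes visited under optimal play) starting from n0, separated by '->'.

n0 -> n2 -> n2.2 -> n2.2.1

n1.1 (MIN): min(-45, 17) = -45
n1.2 (MIN): min(25, 49) = 25
n1 (MAX): max(-45, 25) = 25
n2.1 (MIN): min(8, -34, 50) = -34
n2.2 (MIN): min(3, 10) = 3
n2 (MAX): max(-34, 3) = 3
n3.1 (MIN): min(-20, 34) = -20
n3.2 (MIN): min(24, 45) = 24
n3.3 (MIN): min(0, 37) = 0
n3 (MAX): max(-20, 24, 0) = 24
n0 (MIN): min(25, 3, 24) = 3
At n0, MIN picks n2 (lowest: 3).
At n2, MAX picks n2.2 (highest: 3).
At n2.2, MIN picks n2.2.1 (lowest: 3).
Terminal value 3.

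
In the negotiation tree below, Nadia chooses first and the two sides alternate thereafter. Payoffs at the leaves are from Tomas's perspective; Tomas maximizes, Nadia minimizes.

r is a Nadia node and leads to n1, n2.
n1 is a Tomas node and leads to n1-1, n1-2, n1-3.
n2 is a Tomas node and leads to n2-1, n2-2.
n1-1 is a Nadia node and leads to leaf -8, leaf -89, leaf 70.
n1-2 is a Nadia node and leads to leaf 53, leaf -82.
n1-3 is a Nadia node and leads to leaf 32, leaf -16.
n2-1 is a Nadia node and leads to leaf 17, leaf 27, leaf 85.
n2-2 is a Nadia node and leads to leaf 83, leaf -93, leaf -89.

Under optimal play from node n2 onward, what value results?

17

n2-1 (Nadia): min(17, 27, 85) = 17
n2-2 (Nadia): min(83, -93, -89) = -93
n2 (Tomas): max(17, -93) = 17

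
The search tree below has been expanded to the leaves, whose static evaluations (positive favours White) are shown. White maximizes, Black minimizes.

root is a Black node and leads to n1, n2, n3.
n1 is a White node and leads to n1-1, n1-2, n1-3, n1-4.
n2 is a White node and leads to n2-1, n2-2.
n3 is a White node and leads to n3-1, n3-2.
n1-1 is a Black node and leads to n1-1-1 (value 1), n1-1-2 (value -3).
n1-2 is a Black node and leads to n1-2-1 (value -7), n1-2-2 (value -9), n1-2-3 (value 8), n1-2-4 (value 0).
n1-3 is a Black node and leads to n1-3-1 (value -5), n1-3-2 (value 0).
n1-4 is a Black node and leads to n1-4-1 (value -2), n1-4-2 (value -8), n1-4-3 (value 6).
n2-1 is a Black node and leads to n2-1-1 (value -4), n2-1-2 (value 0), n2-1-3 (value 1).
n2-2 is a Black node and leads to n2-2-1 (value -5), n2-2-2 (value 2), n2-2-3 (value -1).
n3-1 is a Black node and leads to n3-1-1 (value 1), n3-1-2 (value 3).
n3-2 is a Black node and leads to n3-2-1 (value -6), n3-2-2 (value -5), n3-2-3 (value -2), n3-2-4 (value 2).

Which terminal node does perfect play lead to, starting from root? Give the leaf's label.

n1-1 (Black): min(1, -3) = -3
n1-2 (Black): min(-7, -9, 8, 0) = -9
n1-3 (Black): min(-5, 0) = -5
n1-4 (Black): min(-2, -8, 6) = -8
n1 (White): max(-3, -9, -5, -8) = -3
n2-1 (Black): min(-4, 0, 1) = -4
n2-2 (Black): min(-5, 2, -1) = -5
n2 (White): max(-4, -5) = -4
n3-1 (Black): min(1, 3) = 1
n3-2 (Black): min(-6, -5, -2, 2) = -6
n3 (White): max(1, -6) = 1
root (Black): min(-3, -4, 1) = -4
At root, Black picks n2 (lowest: -4).
At n2, White picks n2-1 (highest: -4).
At n2-1, Black picks n2-1-1 (lowest: -4).
Terminal value -4.

n2-1-1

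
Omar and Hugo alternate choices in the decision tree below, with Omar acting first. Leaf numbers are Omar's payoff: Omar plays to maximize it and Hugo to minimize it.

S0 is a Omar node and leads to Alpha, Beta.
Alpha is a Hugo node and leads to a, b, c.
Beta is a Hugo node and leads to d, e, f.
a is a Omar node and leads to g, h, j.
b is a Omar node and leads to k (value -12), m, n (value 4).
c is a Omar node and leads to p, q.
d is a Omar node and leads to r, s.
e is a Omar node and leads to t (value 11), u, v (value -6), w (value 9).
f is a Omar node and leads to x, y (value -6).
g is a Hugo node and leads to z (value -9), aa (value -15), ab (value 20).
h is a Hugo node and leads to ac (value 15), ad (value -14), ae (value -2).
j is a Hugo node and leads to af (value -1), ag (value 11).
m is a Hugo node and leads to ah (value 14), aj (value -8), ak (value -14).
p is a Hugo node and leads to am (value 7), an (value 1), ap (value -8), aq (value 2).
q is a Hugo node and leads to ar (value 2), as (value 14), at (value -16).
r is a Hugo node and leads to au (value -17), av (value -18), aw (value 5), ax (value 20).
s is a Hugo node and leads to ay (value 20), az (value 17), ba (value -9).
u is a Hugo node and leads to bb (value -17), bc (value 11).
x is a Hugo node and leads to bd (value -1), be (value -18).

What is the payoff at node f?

-6

x (Hugo): min(-1, -18) = -18
f (Omar): max(-18, -6) = -6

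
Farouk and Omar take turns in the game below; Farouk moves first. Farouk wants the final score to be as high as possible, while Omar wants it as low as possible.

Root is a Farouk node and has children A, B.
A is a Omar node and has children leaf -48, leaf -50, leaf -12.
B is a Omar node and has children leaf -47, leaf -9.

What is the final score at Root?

A (Omar): min(-48, -50, -12) = -50
B (Omar): min(-47, -9) = -47
Root (Farouk): max(-50, -47) = -47

-47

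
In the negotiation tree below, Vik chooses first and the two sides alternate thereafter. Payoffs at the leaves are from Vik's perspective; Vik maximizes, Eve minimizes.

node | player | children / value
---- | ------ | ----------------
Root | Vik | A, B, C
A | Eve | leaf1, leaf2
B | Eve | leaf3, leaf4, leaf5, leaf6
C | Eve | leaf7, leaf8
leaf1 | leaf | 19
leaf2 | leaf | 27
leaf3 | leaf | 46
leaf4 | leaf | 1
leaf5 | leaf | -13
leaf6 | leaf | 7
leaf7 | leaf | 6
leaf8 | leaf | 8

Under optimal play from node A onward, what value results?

19

A (Eve): min(19, 27) = 19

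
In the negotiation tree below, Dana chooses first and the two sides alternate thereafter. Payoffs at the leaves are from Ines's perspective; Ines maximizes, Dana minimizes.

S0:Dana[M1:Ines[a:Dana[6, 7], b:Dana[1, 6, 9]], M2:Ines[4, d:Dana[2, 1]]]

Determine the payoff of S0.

a (Dana): min(6, 7) = 6
b (Dana): min(1, 6, 9) = 1
M1 (Ines): max(6, 1) = 6
d (Dana): min(2, 1) = 1
M2 (Ines): max(4, 1) = 4
S0 (Dana): min(6, 4) = 4

4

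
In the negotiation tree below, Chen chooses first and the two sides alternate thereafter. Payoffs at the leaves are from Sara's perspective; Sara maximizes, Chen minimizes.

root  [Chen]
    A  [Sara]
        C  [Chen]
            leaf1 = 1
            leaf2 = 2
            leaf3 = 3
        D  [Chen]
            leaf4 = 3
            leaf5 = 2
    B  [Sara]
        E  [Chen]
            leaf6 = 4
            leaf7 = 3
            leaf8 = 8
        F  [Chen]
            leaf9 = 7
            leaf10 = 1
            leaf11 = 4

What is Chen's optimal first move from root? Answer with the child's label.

C (Chen): min(1, 2, 3) = 1
D (Chen): min(3, 2) = 2
A (Sara): max(1, 2) = 2
E (Chen): min(4, 3, 8) = 3
F (Chen): min(7, 1, 4) = 1
B (Sara): max(3, 1) = 3
root (Chen): min(2, 3) = 2
Chen at root wants the lowest of {A=2, B=3}, so chooses A.

A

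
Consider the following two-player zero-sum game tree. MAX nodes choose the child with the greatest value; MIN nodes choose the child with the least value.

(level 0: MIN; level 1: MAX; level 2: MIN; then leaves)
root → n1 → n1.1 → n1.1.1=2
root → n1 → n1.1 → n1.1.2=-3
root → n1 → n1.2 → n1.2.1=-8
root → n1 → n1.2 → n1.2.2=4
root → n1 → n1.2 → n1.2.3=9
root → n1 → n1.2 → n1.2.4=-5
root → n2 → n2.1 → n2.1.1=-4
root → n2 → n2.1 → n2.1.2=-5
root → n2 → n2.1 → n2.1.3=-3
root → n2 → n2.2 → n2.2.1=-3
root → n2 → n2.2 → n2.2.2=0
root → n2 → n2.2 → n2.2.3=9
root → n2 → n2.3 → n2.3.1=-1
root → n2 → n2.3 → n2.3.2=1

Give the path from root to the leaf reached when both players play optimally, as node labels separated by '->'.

root -> n1 -> n1.1 -> n1.1.2

n1.1 (MIN): min(2, -3) = -3
n1.2 (MIN): min(-8, 4, 9, -5) = -8
n1 (MAX): max(-3, -8) = -3
n2.1 (MIN): min(-4, -5, -3) = -5
n2.2 (MIN): min(-3, 0, 9) = -3
n2.3 (MIN): min(-1, 1) = -1
n2 (MAX): max(-5, -3, -1) = -1
root (MIN): min(-3, -1) = -3
At root, MIN picks n1 (lowest: -3).
At n1, MAX picks n1.1 (highest: -3).
At n1.1, MIN picks n1.1.2 (lowest: -3).
Terminal value -3.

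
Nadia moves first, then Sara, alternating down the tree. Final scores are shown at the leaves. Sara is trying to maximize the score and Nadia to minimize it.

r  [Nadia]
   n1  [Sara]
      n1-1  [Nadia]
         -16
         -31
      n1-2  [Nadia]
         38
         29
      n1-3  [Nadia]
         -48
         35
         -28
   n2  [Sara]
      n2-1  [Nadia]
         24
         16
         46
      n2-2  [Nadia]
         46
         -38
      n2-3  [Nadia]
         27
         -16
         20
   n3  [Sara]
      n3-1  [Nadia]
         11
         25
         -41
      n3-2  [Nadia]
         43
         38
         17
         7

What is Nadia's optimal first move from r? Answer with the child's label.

n3

n1-1 (Nadia): min(-16, -31) = -31
n1-2 (Nadia): min(38, 29) = 29
n1-3 (Nadia): min(-48, 35, -28) = -48
n1 (Sara): max(-31, 29, -48) = 29
n2-1 (Nadia): min(24, 16, 46) = 16
n2-2 (Nadia): min(46, -38) = -38
n2-3 (Nadia): min(27, -16, 20) = -16
n2 (Sara): max(16, -38, -16) = 16
n3-1 (Nadia): min(11, 25, -41) = -41
n3-2 (Nadia): min(43, 38, 17, 7) = 7
n3 (Sara): max(-41, 7) = 7
r (Nadia): min(29, 16, 7) = 7
Nadia at r wants the lowest of {n1=29, n2=16, n3=7}, so chooses n3.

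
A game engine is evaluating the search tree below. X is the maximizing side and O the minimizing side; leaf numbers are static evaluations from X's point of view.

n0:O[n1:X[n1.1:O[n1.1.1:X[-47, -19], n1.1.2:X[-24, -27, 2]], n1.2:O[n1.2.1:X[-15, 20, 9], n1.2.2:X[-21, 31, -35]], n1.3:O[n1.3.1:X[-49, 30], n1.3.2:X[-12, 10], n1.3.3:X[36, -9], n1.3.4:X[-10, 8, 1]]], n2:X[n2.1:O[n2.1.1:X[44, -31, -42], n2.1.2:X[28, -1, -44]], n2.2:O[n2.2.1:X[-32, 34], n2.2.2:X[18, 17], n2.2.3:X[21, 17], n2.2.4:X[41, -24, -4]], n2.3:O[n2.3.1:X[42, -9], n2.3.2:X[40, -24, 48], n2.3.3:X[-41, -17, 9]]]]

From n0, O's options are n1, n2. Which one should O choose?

n1.1.1 (X): max(-47, -19) = -19
n1.1.2 (X): max(-24, -27, 2) = 2
n1.1 (O): min(-19, 2) = -19
n1.2.1 (X): max(-15, 20, 9) = 20
n1.2.2 (X): max(-21, 31, -35) = 31
n1.2 (O): min(20, 31) = 20
n1.3.1 (X): max(-49, 30) = 30
n1.3.2 (X): max(-12, 10) = 10
n1.3.3 (X): max(36, -9) = 36
n1.3.4 (X): max(-10, 8, 1) = 8
n1.3 (O): min(30, 10, 36, 8) = 8
n1 (X): max(-19, 20, 8) = 20
n2.1.1 (X): max(44, -31, -42) = 44
n2.1.2 (X): max(28, -1, -44) = 28
n2.1 (O): min(44, 28) = 28
n2.2.1 (X): max(-32, 34) = 34
n2.2.2 (X): max(18, 17) = 18
n2.2.3 (X): max(21, 17) = 21
n2.2.4 (X): max(41, -24, -4) = 41
n2.2 (O): min(34, 18, 21, 41) = 18
n2.3.1 (X): max(42, -9) = 42
n2.3.2 (X): max(40, -24, 48) = 48
n2.3.3 (X): max(-41, -17, 9) = 9
n2.3 (O): min(42, 48, 9) = 9
n2 (X): max(28, 18, 9) = 28
n0 (O): min(20, 28) = 20
O at n0 wants the lowest of {n1=20, n2=28}, so chooses n1.

n1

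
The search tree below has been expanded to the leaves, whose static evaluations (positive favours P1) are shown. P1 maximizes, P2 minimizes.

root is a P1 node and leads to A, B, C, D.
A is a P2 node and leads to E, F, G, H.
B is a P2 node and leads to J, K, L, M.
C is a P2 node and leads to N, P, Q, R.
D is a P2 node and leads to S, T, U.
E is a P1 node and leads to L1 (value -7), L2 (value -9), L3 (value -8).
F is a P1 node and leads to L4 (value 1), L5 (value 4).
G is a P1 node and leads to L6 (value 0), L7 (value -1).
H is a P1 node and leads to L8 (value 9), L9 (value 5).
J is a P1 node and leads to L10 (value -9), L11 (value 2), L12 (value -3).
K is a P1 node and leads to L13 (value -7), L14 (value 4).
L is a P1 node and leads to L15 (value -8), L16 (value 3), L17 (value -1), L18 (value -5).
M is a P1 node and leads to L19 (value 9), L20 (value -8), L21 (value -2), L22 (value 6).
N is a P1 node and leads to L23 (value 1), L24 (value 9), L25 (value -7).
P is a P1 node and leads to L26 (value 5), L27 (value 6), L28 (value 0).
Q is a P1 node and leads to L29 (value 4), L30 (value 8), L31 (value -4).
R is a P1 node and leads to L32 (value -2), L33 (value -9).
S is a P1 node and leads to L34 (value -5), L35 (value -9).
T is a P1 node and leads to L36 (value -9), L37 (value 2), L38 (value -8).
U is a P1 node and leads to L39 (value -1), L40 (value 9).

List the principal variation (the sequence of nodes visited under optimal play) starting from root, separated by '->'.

root -> B -> J -> L11

E (P1): max(-7, -9, -8) = -7
F (P1): max(1, 4) = 4
G (P1): max(0, -1) = 0
H (P1): max(9, 5) = 9
A (P2): min(-7, 4, 0, 9) = -7
J (P1): max(-9, 2, -3) = 2
K (P1): max(-7, 4) = 4
L (P1): max(-8, 3, -1, -5) = 3
M (P1): max(9, -8, -2, 6) = 9
B (P2): min(2, 4, 3, 9) = 2
N (P1): max(1, 9, -7) = 9
P (P1): max(5, 6, 0) = 6
Q (P1): max(4, 8, -4) = 8
R (P1): max(-2, -9) = -2
C (P2): min(9, 6, 8, -2) = -2
S (P1): max(-5, -9) = -5
T (P1): max(-9, 2, -8) = 2
U (P1): max(-1, 9) = 9
D (P2): min(-5, 2, 9) = -5
root (P1): max(-7, 2, -2, -5) = 2
At root, P1 picks B (highest: 2).
At B, P2 picks J (lowest: 2).
At J, P1 picks L11 (highest: 2).
Terminal value 2.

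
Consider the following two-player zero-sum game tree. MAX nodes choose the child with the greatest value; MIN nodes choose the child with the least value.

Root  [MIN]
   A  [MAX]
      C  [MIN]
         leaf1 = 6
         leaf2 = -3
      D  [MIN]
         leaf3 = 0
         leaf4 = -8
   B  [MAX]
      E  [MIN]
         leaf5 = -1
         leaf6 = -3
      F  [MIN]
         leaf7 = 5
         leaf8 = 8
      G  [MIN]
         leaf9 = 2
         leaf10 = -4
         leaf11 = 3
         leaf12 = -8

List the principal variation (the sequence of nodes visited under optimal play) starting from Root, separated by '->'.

C (MIN): min(6, -3) = -3
D (MIN): min(0, -8) = -8
A (MAX): max(-3, -8) = -3
E (MIN): min(-1, -3) = -3
F (MIN): min(5, 8) = 5
G (MIN): min(2, -4, 3, -8) = -8
B (MAX): max(-3, 5, -8) = 5
Root (MIN): min(-3, 5) = -3
At Root, MIN picks A (lowest: -3).
At A, MAX picks C (highest: -3).
At C, MIN picks leaf2 (lowest: -3).
Terminal value -3.

Root -> A -> C -> leaf2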